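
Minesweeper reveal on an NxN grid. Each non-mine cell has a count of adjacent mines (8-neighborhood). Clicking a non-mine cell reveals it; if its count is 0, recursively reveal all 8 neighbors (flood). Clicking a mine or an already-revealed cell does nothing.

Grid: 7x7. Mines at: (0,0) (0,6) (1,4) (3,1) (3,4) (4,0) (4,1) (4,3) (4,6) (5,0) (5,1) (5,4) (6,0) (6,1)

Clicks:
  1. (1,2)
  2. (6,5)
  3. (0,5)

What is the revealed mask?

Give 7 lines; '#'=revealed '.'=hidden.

Answer: .###.#.
.###...
.###...
.......
.......
.......
.....#.

Derivation:
Click 1 (1,2) count=0: revealed 9 new [(0,1) (0,2) (0,3) (1,1) (1,2) (1,3) (2,1) (2,2) (2,3)] -> total=9
Click 2 (6,5) count=1: revealed 1 new [(6,5)] -> total=10
Click 3 (0,5) count=2: revealed 1 new [(0,5)] -> total=11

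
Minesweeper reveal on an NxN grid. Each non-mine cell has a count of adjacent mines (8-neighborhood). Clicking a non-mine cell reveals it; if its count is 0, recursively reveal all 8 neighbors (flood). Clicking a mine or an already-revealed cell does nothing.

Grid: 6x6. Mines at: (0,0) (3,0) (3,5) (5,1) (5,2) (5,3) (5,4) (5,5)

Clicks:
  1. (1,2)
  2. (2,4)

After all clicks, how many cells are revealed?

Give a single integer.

Click 1 (1,2) count=0: revealed 23 new [(0,1) (0,2) (0,3) (0,4) (0,5) (1,1) (1,2) (1,3) (1,4) (1,5) (2,1) (2,2) (2,3) (2,4) (2,5) (3,1) (3,2) (3,3) (3,4) (4,1) (4,2) (4,3) (4,4)] -> total=23
Click 2 (2,4) count=1: revealed 0 new [(none)] -> total=23

Answer: 23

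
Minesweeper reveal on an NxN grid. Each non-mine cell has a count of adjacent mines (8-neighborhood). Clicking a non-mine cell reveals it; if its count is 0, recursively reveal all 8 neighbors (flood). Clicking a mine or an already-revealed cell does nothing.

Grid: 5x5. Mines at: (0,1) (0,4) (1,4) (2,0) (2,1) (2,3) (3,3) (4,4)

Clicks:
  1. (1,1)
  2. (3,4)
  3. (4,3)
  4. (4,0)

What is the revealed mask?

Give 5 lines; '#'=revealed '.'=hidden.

Answer: .....
.#...
.....
###.#
####.

Derivation:
Click 1 (1,1) count=3: revealed 1 new [(1,1)] -> total=1
Click 2 (3,4) count=3: revealed 1 new [(3,4)] -> total=2
Click 3 (4,3) count=2: revealed 1 new [(4,3)] -> total=3
Click 4 (4,0) count=0: revealed 6 new [(3,0) (3,1) (3,2) (4,0) (4,1) (4,2)] -> total=9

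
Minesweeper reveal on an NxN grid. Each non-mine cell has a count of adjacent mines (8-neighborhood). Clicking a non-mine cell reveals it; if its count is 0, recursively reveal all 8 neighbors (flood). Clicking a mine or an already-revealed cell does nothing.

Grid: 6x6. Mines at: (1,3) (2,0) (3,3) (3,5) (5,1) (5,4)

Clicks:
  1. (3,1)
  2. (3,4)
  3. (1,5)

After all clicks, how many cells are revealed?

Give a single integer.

Answer: 8

Derivation:
Click 1 (3,1) count=1: revealed 1 new [(3,1)] -> total=1
Click 2 (3,4) count=2: revealed 1 new [(3,4)] -> total=2
Click 3 (1,5) count=0: revealed 6 new [(0,4) (0,5) (1,4) (1,5) (2,4) (2,5)] -> total=8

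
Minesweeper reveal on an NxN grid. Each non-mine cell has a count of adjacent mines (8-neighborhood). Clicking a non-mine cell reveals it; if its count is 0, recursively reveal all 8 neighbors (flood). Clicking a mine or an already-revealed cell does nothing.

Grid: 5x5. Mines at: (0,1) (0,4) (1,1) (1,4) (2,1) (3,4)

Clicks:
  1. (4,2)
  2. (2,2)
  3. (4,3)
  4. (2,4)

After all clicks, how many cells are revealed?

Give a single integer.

Answer: 10

Derivation:
Click 1 (4,2) count=0: revealed 8 new [(3,0) (3,1) (3,2) (3,3) (4,0) (4,1) (4,2) (4,3)] -> total=8
Click 2 (2,2) count=2: revealed 1 new [(2,2)] -> total=9
Click 3 (4,3) count=1: revealed 0 new [(none)] -> total=9
Click 4 (2,4) count=2: revealed 1 new [(2,4)] -> total=10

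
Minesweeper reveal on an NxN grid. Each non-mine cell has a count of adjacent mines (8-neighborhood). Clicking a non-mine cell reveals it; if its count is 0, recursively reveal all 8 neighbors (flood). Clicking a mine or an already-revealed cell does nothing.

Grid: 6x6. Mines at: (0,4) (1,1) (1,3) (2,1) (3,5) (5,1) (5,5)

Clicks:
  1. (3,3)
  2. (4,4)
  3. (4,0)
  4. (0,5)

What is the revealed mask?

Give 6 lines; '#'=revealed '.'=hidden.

Answer: .....#
......
..###.
..###.
#.###.
..###.

Derivation:
Click 1 (3,3) count=0: revealed 12 new [(2,2) (2,3) (2,4) (3,2) (3,3) (3,4) (4,2) (4,3) (4,4) (5,2) (5,3) (5,4)] -> total=12
Click 2 (4,4) count=2: revealed 0 new [(none)] -> total=12
Click 3 (4,0) count=1: revealed 1 new [(4,0)] -> total=13
Click 4 (0,5) count=1: revealed 1 new [(0,5)] -> total=14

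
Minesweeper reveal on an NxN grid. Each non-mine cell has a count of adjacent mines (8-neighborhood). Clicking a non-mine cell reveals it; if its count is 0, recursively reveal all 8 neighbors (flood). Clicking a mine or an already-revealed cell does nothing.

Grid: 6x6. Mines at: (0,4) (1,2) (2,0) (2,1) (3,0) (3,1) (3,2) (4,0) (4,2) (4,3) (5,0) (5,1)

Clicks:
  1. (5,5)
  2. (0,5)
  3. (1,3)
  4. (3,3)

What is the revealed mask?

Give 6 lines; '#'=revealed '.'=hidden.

Click 1 (5,5) count=0: revealed 13 new [(1,3) (1,4) (1,5) (2,3) (2,4) (2,5) (3,3) (3,4) (3,5) (4,4) (4,5) (5,4) (5,5)] -> total=13
Click 2 (0,5) count=1: revealed 1 new [(0,5)] -> total=14
Click 3 (1,3) count=2: revealed 0 new [(none)] -> total=14
Click 4 (3,3) count=3: revealed 0 new [(none)] -> total=14

Answer: .....#
...###
...###
...###
....##
....##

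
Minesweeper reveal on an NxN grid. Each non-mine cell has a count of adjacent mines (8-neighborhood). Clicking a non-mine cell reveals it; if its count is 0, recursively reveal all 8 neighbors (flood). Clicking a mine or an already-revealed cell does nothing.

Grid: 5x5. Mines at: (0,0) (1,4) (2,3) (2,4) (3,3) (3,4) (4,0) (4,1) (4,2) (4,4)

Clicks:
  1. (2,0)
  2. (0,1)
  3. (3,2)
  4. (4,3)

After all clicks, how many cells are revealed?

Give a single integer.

Click 1 (2,0) count=0: revealed 9 new [(1,0) (1,1) (1,2) (2,0) (2,1) (2,2) (3,0) (3,1) (3,2)] -> total=9
Click 2 (0,1) count=1: revealed 1 new [(0,1)] -> total=10
Click 3 (3,2) count=4: revealed 0 new [(none)] -> total=10
Click 4 (4,3) count=4: revealed 1 new [(4,3)] -> total=11

Answer: 11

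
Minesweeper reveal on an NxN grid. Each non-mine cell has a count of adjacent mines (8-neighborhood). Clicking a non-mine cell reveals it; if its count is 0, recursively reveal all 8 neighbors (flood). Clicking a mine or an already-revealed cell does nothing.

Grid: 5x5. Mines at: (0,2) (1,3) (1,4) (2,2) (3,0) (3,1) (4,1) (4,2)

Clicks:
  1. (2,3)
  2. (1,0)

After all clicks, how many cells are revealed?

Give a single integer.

Answer: 7

Derivation:
Click 1 (2,3) count=3: revealed 1 new [(2,3)] -> total=1
Click 2 (1,0) count=0: revealed 6 new [(0,0) (0,1) (1,0) (1,1) (2,0) (2,1)] -> total=7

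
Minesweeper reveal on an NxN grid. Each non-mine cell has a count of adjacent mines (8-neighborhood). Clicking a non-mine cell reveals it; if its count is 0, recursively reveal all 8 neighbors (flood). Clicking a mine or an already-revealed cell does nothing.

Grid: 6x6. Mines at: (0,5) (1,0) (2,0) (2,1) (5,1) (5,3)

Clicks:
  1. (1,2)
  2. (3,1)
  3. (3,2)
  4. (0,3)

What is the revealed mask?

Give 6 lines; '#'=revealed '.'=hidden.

Click 1 (1,2) count=1: revealed 1 new [(1,2)] -> total=1
Click 2 (3,1) count=2: revealed 1 new [(3,1)] -> total=2
Click 3 (3,2) count=1: revealed 1 new [(3,2)] -> total=3
Click 4 (0,3) count=0: revealed 21 new [(0,1) (0,2) (0,3) (0,4) (1,1) (1,3) (1,4) (1,5) (2,2) (2,3) (2,4) (2,5) (3,3) (3,4) (3,5) (4,2) (4,3) (4,4) (4,5) (5,4) (5,5)] -> total=24

Answer: .####.
.#####
..####
.#####
..####
....##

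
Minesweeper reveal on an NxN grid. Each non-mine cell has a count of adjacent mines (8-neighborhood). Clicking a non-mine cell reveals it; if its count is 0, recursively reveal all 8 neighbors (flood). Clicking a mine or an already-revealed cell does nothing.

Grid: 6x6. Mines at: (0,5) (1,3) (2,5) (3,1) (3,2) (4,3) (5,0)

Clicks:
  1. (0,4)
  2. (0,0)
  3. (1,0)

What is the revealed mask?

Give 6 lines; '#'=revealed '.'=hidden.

Answer: ###.#.
###...
###...
......
......
......

Derivation:
Click 1 (0,4) count=2: revealed 1 new [(0,4)] -> total=1
Click 2 (0,0) count=0: revealed 9 new [(0,0) (0,1) (0,2) (1,0) (1,1) (1,2) (2,0) (2,1) (2,2)] -> total=10
Click 3 (1,0) count=0: revealed 0 new [(none)] -> total=10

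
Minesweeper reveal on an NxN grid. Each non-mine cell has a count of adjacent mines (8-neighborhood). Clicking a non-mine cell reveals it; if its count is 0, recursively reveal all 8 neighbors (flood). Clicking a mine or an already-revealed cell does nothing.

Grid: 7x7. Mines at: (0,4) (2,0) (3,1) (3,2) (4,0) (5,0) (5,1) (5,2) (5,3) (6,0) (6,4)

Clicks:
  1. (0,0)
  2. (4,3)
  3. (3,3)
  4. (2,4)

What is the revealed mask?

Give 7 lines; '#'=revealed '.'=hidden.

Answer: ####.##
#######
.######
...####
...####
....###
.....##

Derivation:
Click 1 (0,0) count=0: revealed 11 new [(0,0) (0,1) (0,2) (0,3) (1,0) (1,1) (1,2) (1,3) (2,1) (2,2) (2,3)] -> total=11
Click 2 (4,3) count=3: revealed 1 new [(4,3)] -> total=12
Click 3 (3,3) count=1: revealed 1 new [(3,3)] -> total=13
Click 4 (2,4) count=0: revealed 19 new [(0,5) (0,6) (1,4) (1,5) (1,6) (2,4) (2,5) (2,6) (3,4) (3,5) (3,6) (4,4) (4,5) (4,6) (5,4) (5,5) (5,6) (6,5) (6,6)] -> total=32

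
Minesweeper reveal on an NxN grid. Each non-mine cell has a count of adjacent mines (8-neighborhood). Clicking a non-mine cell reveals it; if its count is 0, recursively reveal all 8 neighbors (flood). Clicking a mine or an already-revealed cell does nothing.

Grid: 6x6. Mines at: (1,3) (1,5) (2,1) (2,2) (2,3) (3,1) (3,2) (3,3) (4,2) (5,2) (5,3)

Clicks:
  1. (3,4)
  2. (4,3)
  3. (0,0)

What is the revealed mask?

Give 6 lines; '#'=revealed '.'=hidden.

Answer: ###...
###...
......
....#.
...#..
......

Derivation:
Click 1 (3,4) count=2: revealed 1 new [(3,4)] -> total=1
Click 2 (4,3) count=5: revealed 1 new [(4,3)] -> total=2
Click 3 (0,0) count=0: revealed 6 new [(0,0) (0,1) (0,2) (1,0) (1,1) (1,2)] -> total=8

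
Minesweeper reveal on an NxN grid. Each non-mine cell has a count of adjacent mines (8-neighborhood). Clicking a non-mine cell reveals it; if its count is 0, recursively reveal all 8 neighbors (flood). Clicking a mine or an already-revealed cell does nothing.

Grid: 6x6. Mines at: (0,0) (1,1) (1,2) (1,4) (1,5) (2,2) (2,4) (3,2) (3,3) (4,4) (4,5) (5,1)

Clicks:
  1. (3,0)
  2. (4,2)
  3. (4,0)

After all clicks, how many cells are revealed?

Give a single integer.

Click 1 (3,0) count=0: revealed 6 new [(2,0) (2,1) (3,0) (3,1) (4,0) (4,1)] -> total=6
Click 2 (4,2) count=3: revealed 1 new [(4,2)] -> total=7
Click 3 (4,0) count=1: revealed 0 new [(none)] -> total=7

Answer: 7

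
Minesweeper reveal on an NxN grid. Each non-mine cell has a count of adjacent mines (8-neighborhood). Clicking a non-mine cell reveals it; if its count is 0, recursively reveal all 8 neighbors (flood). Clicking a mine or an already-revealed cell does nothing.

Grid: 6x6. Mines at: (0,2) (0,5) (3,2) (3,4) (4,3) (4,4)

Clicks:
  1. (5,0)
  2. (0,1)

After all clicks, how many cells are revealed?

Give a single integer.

Answer: 14

Derivation:
Click 1 (5,0) count=0: revealed 14 new [(0,0) (0,1) (1,0) (1,1) (2,0) (2,1) (3,0) (3,1) (4,0) (4,1) (4,2) (5,0) (5,1) (5,2)] -> total=14
Click 2 (0,1) count=1: revealed 0 new [(none)] -> total=14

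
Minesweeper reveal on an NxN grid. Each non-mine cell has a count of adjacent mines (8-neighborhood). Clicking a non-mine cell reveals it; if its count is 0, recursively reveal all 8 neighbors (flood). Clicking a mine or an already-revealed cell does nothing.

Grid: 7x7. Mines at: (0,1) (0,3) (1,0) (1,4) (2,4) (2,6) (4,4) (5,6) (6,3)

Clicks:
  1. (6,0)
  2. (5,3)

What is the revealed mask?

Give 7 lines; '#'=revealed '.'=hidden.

Answer: .......
.###...
####...
####...
####...
####...
###....

Derivation:
Click 1 (6,0) count=0: revealed 22 new [(1,1) (1,2) (1,3) (2,0) (2,1) (2,2) (2,3) (3,0) (3,1) (3,2) (3,3) (4,0) (4,1) (4,2) (4,3) (5,0) (5,1) (5,2) (5,3) (6,0) (6,1) (6,2)] -> total=22
Click 2 (5,3) count=2: revealed 0 new [(none)] -> total=22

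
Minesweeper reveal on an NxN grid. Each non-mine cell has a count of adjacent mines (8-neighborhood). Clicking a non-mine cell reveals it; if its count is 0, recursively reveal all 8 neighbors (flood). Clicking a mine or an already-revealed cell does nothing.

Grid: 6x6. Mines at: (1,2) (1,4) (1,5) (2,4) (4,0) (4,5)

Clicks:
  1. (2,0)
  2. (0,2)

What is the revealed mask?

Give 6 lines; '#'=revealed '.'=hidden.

Click 1 (2,0) count=0: revealed 8 new [(0,0) (0,1) (1,0) (1,1) (2,0) (2,1) (3,0) (3,1)] -> total=8
Click 2 (0,2) count=1: revealed 1 new [(0,2)] -> total=9

Answer: ###...
##....
##....
##....
......
......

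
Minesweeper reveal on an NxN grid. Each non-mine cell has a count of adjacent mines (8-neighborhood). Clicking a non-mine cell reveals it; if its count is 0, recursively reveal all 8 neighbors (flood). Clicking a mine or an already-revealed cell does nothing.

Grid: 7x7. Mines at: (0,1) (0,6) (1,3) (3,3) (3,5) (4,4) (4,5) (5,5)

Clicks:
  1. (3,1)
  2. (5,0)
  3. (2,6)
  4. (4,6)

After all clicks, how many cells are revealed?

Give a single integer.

Click 1 (3,1) count=0: revealed 23 new [(1,0) (1,1) (1,2) (2,0) (2,1) (2,2) (3,0) (3,1) (3,2) (4,0) (4,1) (4,2) (4,3) (5,0) (5,1) (5,2) (5,3) (5,4) (6,0) (6,1) (6,2) (6,3) (6,4)] -> total=23
Click 2 (5,0) count=0: revealed 0 new [(none)] -> total=23
Click 3 (2,6) count=1: revealed 1 new [(2,6)] -> total=24
Click 4 (4,6) count=3: revealed 1 new [(4,6)] -> total=25

Answer: 25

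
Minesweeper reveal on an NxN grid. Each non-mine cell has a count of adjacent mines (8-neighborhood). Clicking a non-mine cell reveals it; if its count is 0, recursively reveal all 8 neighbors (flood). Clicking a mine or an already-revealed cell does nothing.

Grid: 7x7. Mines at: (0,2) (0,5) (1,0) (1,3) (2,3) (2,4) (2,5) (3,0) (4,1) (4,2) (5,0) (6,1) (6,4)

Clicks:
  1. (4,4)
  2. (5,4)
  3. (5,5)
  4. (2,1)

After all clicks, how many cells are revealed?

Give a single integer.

Click 1 (4,4) count=0: revealed 14 new [(3,3) (3,4) (3,5) (3,6) (4,3) (4,4) (4,5) (4,6) (5,3) (5,4) (5,5) (5,6) (6,5) (6,6)] -> total=14
Click 2 (5,4) count=1: revealed 0 new [(none)] -> total=14
Click 3 (5,5) count=1: revealed 0 new [(none)] -> total=14
Click 4 (2,1) count=2: revealed 1 new [(2,1)] -> total=15

Answer: 15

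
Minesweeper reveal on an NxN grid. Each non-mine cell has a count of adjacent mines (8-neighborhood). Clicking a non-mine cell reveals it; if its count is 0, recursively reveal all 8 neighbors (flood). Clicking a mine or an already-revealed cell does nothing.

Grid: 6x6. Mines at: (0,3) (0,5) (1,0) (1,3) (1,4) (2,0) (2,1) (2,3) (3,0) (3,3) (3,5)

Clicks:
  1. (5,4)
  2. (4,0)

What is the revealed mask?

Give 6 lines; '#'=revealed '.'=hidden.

Click 1 (5,4) count=0: revealed 12 new [(4,0) (4,1) (4,2) (4,3) (4,4) (4,5) (5,0) (5,1) (5,2) (5,3) (5,4) (5,5)] -> total=12
Click 2 (4,0) count=1: revealed 0 new [(none)] -> total=12

Answer: ......
......
......
......
######
######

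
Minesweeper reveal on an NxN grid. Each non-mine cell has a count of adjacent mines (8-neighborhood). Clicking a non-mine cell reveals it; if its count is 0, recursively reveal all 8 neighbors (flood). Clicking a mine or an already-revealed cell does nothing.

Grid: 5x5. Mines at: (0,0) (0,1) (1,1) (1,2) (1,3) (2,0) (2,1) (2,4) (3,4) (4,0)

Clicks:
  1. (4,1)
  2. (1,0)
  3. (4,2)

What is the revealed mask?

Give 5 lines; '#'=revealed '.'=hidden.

Click 1 (4,1) count=1: revealed 1 new [(4,1)] -> total=1
Click 2 (1,0) count=5: revealed 1 new [(1,0)] -> total=2
Click 3 (4,2) count=0: revealed 5 new [(3,1) (3,2) (3,3) (4,2) (4,3)] -> total=7

Answer: .....
#....
.....
.###.
.###.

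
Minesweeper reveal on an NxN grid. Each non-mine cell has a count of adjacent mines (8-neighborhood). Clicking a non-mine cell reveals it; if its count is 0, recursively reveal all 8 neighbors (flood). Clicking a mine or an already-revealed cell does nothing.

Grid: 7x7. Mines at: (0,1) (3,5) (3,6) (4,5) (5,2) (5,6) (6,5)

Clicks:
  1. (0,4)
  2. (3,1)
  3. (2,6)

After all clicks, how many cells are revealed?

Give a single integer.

Click 1 (0,4) count=0: revealed 33 new [(0,2) (0,3) (0,4) (0,5) (0,6) (1,0) (1,1) (1,2) (1,3) (1,4) (1,5) (1,6) (2,0) (2,1) (2,2) (2,3) (2,4) (2,5) (2,6) (3,0) (3,1) (3,2) (3,3) (3,4) (4,0) (4,1) (4,2) (4,3) (4,4) (5,0) (5,1) (6,0) (6,1)] -> total=33
Click 2 (3,1) count=0: revealed 0 new [(none)] -> total=33
Click 3 (2,6) count=2: revealed 0 new [(none)] -> total=33

Answer: 33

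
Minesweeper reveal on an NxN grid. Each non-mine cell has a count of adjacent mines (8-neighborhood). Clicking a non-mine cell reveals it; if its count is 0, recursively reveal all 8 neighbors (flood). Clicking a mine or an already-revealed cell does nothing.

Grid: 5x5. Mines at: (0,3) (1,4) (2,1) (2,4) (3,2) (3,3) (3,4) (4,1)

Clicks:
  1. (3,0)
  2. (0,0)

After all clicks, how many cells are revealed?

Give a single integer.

Answer: 7

Derivation:
Click 1 (3,0) count=2: revealed 1 new [(3,0)] -> total=1
Click 2 (0,0) count=0: revealed 6 new [(0,0) (0,1) (0,2) (1,0) (1,1) (1,2)] -> total=7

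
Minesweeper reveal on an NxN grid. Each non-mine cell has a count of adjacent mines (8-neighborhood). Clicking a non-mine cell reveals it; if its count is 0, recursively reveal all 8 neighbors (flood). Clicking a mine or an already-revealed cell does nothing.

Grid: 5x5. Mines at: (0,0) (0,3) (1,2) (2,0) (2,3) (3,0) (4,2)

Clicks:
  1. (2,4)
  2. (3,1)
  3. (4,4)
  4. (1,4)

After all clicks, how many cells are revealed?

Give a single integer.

Answer: 7

Derivation:
Click 1 (2,4) count=1: revealed 1 new [(2,4)] -> total=1
Click 2 (3,1) count=3: revealed 1 new [(3,1)] -> total=2
Click 3 (4,4) count=0: revealed 4 new [(3,3) (3,4) (4,3) (4,4)] -> total=6
Click 4 (1,4) count=2: revealed 1 new [(1,4)] -> total=7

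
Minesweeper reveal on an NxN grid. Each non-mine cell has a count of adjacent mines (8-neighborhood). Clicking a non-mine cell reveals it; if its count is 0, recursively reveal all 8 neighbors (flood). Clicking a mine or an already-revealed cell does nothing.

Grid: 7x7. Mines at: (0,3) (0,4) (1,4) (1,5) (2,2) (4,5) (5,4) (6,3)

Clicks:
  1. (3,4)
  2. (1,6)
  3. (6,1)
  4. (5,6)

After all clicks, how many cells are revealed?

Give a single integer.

Click 1 (3,4) count=1: revealed 1 new [(3,4)] -> total=1
Click 2 (1,6) count=1: revealed 1 new [(1,6)] -> total=2
Click 3 (6,1) count=0: revealed 23 new [(0,0) (0,1) (0,2) (1,0) (1,1) (1,2) (2,0) (2,1) (3,0) (3,1) (3,2) (3,3) (4,0) (4,1) (4,2) (4,3) (5,0) (5,1) (5,2) (5,3) (6,0) (6,1) (6,2)] -> total=25
Click 4 (5,6) count=1: revealed 1 new [(5,6)] -> total=26

Answer: 26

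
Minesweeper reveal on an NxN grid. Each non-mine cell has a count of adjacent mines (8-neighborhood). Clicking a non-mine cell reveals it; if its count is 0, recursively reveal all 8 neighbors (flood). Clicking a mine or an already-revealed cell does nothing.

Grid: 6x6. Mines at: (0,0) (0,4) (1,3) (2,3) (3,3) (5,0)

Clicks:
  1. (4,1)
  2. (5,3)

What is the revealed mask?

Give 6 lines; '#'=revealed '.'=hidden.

Click 1 (4,1) count=1: revealed 1 new [(4,1)] -> total=1
Click 2 (5,3) count=0: revealed 15 new [(1,4) (1,5) (2,4) (2,5) (3,4) (3,5) (4,2) (4,3) (4,4) (4,5) (5,1) (5,2) (5,3) (5,4) (5,5)] -> total=16

Answer: ......
....##
....##
....##
.#####
.#####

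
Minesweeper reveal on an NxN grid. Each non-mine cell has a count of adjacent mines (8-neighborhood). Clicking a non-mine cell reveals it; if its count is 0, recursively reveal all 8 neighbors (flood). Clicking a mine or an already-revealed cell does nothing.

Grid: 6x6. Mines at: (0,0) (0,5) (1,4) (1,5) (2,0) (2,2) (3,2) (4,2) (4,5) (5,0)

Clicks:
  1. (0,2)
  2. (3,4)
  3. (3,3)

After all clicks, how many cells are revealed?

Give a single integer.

Click 1 (0,2) count=0: revealed 6 new [(0,1) (0,2) (0,3) (1,1) (1,2) (1,3)] -> total=6
Click 2 (3,4) count=1: revealed 1 new [(3,4)] -> total=7
Click 3 (3,3) count=3: revealed 1 new [(3,3)] -> total=8

Answer: 8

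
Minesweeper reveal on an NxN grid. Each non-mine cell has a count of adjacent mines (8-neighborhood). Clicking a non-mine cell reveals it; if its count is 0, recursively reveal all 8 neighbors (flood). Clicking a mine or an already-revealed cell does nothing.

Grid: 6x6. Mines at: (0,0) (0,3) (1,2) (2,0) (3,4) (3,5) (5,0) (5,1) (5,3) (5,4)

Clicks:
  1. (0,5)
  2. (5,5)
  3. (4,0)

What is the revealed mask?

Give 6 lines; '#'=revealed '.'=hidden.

Click 1 (0,5) count=0: revealed 6 new [(0,4) (0,5) (1,4) (1,5) (2,4) (2,5)] -> total=6
Click 2 (5,5) count=1: revealed 1 new [(5,5)] -> total=7
Click 3 (4,0) count=2: revealed 1 new [(4,0)] -> total=8

Answer: ....##
....##
....##
......
#.....
.....#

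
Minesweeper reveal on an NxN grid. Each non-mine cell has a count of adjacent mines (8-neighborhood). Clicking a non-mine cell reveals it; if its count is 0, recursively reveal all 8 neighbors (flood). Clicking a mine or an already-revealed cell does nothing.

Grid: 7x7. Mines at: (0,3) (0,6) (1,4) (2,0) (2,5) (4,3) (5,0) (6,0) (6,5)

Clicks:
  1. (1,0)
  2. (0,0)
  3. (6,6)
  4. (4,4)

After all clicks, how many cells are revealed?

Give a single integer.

Click 1 (1,0) count=1: revealed 1 new [(1,0)] -> total=1
Click 2 (0,0) count=0: revealed 5 new [(0,0) (0,1) (0,2) (1,1) (1,2)] -> total=6
Click 3 (6,6) count=1: revealed 1 new [(6,6)] -> total=7
Click 4 (4,4) count=1: revealed 1 new [(4,4)] -> total=8

Answer: 8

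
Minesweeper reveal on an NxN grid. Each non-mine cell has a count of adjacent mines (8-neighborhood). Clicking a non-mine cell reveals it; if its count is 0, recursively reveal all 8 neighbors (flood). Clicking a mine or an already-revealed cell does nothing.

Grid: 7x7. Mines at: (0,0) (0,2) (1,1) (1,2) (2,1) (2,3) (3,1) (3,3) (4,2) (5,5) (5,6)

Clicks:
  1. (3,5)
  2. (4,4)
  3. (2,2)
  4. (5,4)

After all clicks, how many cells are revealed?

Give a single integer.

Click 1 (3,5) count=0: revealed 17 new [(0,3) (0,4) (0,5) (0,6) (1,3) (1,4) (1,5) (1,6) (2,4) (2,5) (2,6) (3,4) (3,5) (3,6) (4,4) (4,5) (4,6)] -> total=17
Click 2 (4,4) count=2: revealed 0 new [(none)] -> total=17
Click 3 (2,2) count=6: revealed 1 new [(2,2)] -> total=18
Click 4 (5,4) count=1: revealed 1 new [(5,4)] -> total=19

Answer: 19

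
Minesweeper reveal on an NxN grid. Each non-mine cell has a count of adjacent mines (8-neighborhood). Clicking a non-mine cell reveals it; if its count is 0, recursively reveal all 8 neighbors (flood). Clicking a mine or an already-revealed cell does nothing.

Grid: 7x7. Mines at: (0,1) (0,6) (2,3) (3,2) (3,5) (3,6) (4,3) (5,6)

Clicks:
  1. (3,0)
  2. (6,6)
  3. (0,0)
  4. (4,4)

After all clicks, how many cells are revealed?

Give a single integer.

Answer: 24

Derivation:
Click 1 (3,0) count=0: revealed 21 new [(1,0) (1,1) (2,0) (2,1) (3,0) (3,1) (4,0) (4,1) (4,2) (5,0) (5,1) (5,2) (5,3) (5,4) (5,5) (6,0) (6,1) (6,2) (6,3) (6,4) (6,5)] -> total=21
Click 2 (6,6) count=1: revealed 1 new [(6,6)] -> total=22
Click 3 (0,0) count=1: revealed 1 new [(0,0)] -> total=23
Click 4 (4,4) count=2: revealed 1 new [(4,4)] -> total=24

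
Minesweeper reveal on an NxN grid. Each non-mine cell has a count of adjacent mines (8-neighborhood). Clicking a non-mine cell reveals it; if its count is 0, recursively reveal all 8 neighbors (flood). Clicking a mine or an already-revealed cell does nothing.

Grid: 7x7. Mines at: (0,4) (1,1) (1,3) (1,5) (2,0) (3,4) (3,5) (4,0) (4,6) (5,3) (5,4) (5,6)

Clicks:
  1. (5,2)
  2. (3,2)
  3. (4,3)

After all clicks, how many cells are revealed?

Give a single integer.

Answer: 10

Derivation:
Click 1 (5,2) count=1: revealed 1 new [(5,2)] -> total=1
Click 2 (3,2) count=0: revealed 9 new [(2,1) (2,2) (2,3) (3,1) (3,2) (3,3) (4,1) (4,2) (4,3)] -> total=10
Click 3 (4,3) count=3: revealed 0 new [(none)] -> total=10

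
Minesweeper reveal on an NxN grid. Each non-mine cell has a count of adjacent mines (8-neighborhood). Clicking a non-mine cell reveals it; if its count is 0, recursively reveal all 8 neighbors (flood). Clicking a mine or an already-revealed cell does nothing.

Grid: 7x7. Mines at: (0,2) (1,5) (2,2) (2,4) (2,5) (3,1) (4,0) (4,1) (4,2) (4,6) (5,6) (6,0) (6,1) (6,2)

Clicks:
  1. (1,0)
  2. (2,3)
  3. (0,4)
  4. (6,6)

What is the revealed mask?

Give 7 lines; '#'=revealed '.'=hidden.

Click 1 (1,0) count=0: revealed 6 new [(0,0) (0,1) (1,0) (1,1) (2,0) (2,1)] -> total=6
Click 2 (2,3) count=2: revealed 1 new [(2,3)] -> total=7
Click 3 (0,4) count=1: revealed 1 new [(0,4)] -> total=8
Click 4 (6,6) count=1: revealed 1 new [(6,6)] -> total=9

Answer: ##..#..
##.....
##.#...
.......
.......
.......
......#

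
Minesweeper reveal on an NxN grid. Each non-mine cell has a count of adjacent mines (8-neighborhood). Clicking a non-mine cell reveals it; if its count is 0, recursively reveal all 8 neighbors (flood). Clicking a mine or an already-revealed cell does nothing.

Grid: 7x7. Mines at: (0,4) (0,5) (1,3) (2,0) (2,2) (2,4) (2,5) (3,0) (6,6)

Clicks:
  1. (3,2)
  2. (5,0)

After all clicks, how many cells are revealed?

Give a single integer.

Click 1 (3,2) count=1: revealed 1 new [(3,2)] -> total=1
Click 2 (5,0) count=0: revealed 25 new [(3,1) (3,3) (3,4) (3,5) (3,6) (4,0) (4,1) (4,2) (4,3) (4,4) (4,5) (4,6) (5,0) (5,1) (5,2) (5,3) (5,4) (5,5) (5,6) (6,0) (6,1) (6,2) (6,3) (6,4) (6,5)] -> total=26

Answer: 26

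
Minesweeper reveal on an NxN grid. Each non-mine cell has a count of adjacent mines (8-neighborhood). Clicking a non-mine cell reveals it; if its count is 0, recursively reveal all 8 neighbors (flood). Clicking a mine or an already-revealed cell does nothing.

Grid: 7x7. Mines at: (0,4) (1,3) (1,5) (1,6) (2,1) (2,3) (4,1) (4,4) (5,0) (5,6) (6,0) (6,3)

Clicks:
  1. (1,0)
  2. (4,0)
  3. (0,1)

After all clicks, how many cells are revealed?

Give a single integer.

Click 1 (1,0) count=1: revealed 1 new [(1,0)] -> total=1
Click 2 (4,0) count=2: revealed 1 new [(4,0)] -> total=2
Click 3 (0,1) count=0: revealed 5 new [(0,0) (0,1) (0,2) (1,1) (1,2)] -> total=7

Answer: 7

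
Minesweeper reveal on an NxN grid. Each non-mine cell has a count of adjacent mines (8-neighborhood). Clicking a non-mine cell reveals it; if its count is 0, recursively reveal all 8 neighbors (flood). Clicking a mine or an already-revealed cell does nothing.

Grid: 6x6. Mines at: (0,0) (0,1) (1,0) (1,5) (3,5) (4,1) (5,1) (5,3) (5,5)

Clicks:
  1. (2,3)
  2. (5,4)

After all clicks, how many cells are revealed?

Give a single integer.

Click 1 (2,3) count=0: revealed 18 new [(0,2) (0,3) (0,4) (1,1) (1,2) (1,3) (1,4) (2,1) (2,2) (2,3) (2,4) (3,1) (3,2) (3,3) (3,4) (4,2) (4,3) (4,4)] -> total=18
Click 2 (5,4) count=2: revealed 1 new [(5,4)] -> total=19

Answer: 19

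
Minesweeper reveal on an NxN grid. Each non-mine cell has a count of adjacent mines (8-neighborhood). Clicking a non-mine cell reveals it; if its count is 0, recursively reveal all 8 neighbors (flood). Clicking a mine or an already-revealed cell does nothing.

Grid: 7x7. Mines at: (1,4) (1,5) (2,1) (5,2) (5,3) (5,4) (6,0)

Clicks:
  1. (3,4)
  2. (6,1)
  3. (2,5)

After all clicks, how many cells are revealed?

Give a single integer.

Answer: 20

Derivation:
Click 1 (3,4) count=0: revealed 19 new [(2,2) (2,3) (2,4) (2,5) (2,6) (3,2) (3,3) (3,4) (3,5) (3,6) (4,2) (4,3) (4,4) (4,5) (4,6) (5,5) (5,6) (6,5) (6,6)] -> total=19
Click 2 (6,1) count=2: revealed 1 new [(6,1)] -> total=20
Click 3 (2,5) count=2: revealed 0 new [(none)] -> total=20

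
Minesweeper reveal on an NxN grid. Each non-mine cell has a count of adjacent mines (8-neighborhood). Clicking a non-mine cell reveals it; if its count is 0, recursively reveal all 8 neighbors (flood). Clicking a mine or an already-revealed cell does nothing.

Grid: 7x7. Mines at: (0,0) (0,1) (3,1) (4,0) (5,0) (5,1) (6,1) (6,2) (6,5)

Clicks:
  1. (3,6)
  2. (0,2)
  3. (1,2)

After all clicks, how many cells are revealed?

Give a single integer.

Click 1 (3,6) count=0: revealed 30 new [(0,2) (0,3) (0,4) (0,5) (0,6) (1,2) (1,3) (1,4) (1,5) (1,6) (2,2) (2,3) (2,4) (2,5) (2,6) (3,2) (3,3) (3,4) (3,5) (3,6) (4,2) (4,3) (4,4) (4,5) (4,6) (5,2) (5,3) (5,4) (5,5) (5,6)] -> total=30
Click 2 (0,2) count=1: revealed 0 new [(none)] -> total=30
Click 3 (1,2) count=1: revealed 0 new [(none)] -> total=30

Answer: 30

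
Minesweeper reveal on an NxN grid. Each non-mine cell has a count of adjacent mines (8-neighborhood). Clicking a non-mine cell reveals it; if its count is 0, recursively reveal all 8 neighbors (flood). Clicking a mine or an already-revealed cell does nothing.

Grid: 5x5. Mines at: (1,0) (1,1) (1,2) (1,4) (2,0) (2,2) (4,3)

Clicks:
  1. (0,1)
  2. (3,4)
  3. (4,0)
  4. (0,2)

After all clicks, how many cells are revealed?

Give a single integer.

Answer: 9

Derivation:
Click 1 (0,1) count=3: revealed 1 new [(0,1)] -> total=1
Click 2 (3,4) count=1: revealed 1 new [(3,4)] -> total=2
Click 3 (4,0) count=0: revealed 6 new [(3,0) (3,1) (3,2) (4,0) (4,1) (4,2)] -> total=8
Click 4 (0,2) count=2: revealed 1 new [(0,2)] -> total=9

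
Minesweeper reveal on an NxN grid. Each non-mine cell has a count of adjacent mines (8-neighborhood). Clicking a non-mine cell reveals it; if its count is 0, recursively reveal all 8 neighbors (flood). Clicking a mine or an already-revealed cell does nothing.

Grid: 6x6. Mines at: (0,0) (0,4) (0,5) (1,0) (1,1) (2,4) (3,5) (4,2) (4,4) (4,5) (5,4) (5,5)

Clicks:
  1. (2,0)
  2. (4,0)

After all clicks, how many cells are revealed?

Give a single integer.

Answer: 8

Derivation:
Click 1 (2,0) count=2: revealed 1 new [(2,0)] -> total=1
Click 2 (4,0) count=0: revealed 7 new [(2,1) (3,0) (3,1) (4,0) (4,1) (5,0) (5,1)] -> total=8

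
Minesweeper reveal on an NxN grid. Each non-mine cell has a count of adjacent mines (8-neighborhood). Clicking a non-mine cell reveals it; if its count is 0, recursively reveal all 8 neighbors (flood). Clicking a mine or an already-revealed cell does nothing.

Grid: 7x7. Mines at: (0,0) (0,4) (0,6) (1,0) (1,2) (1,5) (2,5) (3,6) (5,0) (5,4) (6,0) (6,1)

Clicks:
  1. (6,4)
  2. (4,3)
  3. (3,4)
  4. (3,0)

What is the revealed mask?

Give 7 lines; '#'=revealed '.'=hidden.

Answer: .......
.......
#####..
#####..
#####..
.###...
....#..

Derivation:
Click 1 (6,4) count=1: revealed 1 new [(6,4)] -> total=1
Click 2 (4,3) count=1: revealed 1 new [(4,3)] -> total=2
Click 3 (3,4) count=1: revealed 1 new [(3,4)] -> total=3
Click 4 (3,0) count=0: revealed 16 new [(2,0) (2,1) (2,2) (2,3) (2,4) (3,0) (3,1) (3,2) (3,3) (4,0) (4,1) (4,2) (4,4) (5,1) (5,2) (5,3)] -> total=19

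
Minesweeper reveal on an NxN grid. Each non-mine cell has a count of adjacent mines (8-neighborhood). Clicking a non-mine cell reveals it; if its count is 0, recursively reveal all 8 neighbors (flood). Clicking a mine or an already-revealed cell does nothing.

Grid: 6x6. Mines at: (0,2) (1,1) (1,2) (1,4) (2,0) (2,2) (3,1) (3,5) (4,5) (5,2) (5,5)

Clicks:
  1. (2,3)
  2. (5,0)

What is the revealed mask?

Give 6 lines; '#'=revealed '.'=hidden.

Answer: ......
......
...#..
......
##....
##....

Derivation:
Click 1 (2,3) count=3: revealed 1 new [(2,3)] -> total=1
Click 2 (5,0) count=0: revealed 4 new [(4,0) (4,1) (5,0) (5,1)] -> total=5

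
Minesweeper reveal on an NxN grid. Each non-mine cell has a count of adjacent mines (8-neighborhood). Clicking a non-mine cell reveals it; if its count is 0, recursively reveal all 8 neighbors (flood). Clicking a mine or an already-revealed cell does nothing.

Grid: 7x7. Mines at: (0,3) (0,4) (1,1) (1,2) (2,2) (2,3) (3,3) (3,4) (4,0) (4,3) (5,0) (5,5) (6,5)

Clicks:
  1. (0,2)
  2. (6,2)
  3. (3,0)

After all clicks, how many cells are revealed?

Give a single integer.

Answer: 10

Derivation:
Click 1 (0,2) count=3: revealed 1 new [(0,2)] -> total=1
Click 2 (6,2) count=0: revealed 8 new [(5,1) (5,2) (5,3) (5,4) (6,1) (6,2) (6,3) (6,4)] -> total=9
Click 3 (3,0) count=1: revealed 1 new [(3,0)] -> total=10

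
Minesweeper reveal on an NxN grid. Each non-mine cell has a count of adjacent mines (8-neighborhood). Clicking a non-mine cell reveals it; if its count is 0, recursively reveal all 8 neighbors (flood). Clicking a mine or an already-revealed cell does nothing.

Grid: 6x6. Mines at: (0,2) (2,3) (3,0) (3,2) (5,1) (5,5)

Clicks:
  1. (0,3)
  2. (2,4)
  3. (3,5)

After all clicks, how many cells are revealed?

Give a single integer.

Click 1 (0,3) count=1: revealed 1 new [(0,3)] -> total=1
Click 2 (2,4) count=1: revealed 1 new [(2,4)] -> total=2
Click 3 (3,5) count=0: revealed 10 new [(0,4) (0,5) (1,3) (1,4) (1,5) (2,5) (3,4) (3,5) (4,4) (4,5)] -> total=12

Answer: 12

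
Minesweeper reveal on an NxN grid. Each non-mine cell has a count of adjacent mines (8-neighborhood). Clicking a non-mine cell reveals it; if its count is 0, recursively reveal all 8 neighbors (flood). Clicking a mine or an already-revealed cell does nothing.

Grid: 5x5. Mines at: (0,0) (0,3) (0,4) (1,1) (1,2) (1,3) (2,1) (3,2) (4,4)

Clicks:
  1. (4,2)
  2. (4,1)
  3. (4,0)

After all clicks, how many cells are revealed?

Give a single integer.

Answer: 5

Derivation:
Click 1 (4,2) count=1: revealed 1 new [(4,2)] -> total=1
Click 2 (4,1) count=1: revealed 1 new [(4,1)] -> total=2
Click 3 (4,0) count=0: revealed 3 new [(3,0) (3,1) (4,0)] -> total=5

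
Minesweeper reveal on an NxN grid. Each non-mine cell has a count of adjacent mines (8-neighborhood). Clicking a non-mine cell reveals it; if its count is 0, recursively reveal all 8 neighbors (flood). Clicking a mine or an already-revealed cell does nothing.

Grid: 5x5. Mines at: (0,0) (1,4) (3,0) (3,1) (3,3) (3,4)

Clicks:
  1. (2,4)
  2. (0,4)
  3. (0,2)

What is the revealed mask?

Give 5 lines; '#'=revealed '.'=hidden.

Answer: .####
.###.
.####
.....
.....

Derivation:
Click 1 (2,4) count=3: revealed 1 new [(2,4)] -> total=1
Click 2 (0,4) count=1: revealed 1 new [(0,4)] -> total=2
Click 3 (0,2) count=0: revealed 9 new [(0,1) (0,2) (0,3) (1,1) (1,2) (1,3) (2,1) (2,2) (2,3)] -> total=11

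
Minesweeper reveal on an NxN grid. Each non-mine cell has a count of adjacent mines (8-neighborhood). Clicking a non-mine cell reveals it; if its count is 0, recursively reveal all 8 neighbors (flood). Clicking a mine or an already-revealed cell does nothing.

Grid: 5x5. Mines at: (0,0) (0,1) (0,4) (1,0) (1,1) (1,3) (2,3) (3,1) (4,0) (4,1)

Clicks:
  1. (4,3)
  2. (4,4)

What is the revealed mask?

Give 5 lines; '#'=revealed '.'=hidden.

Click 1 (4,3) count=0: revealed 6 new [(3,2) (3,3) (3,4) (4,2) (4,3) (4,4)] -> total=6
Click 2 (4,4) count=0: revealed 0 new [(none)] -> total=6

Answer: .....
.....
.....
..###
..###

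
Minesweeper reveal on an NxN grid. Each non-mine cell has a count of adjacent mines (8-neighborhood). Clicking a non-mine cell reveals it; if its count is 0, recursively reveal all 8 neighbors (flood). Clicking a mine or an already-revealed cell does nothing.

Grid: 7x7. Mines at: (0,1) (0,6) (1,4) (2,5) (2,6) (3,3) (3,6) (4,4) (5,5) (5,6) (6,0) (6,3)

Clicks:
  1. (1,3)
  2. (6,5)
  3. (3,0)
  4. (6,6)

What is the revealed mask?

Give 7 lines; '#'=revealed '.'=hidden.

Answer: .......
####...
###....
###....
###....
###....
.....##

Derivation:
Click 1 (1,3) count=1: revealed 1 new [(1,3)] -> total=1
Click 2 (6,5) count=2: revealed 1 new [(6,5)] -> total=2
Click 3 (3,0) count=0: revealed 15 new [(1,0) (1,1) (1,2) (2,0) (2,1) (2,2) (3,0) (3,1) (3,2) (4,0) (4,1) (4,2) (5,0) (5,1) (5,2)] -> total=17
Click 4 (6,6) count=2: revealed 1 new [(6,6)] -> total=18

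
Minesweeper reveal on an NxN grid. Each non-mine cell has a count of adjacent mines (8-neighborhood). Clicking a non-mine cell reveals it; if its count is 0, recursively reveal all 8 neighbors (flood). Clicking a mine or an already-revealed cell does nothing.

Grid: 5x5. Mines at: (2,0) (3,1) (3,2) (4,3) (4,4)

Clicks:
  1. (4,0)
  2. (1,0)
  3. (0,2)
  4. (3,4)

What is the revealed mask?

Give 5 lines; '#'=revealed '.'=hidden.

Click 1 (4,0) count=1: revealed 1 new [(4,0)] -> total=1
Click 2 (1,0) count=1: revealed 1 new [(1,0)] -> total=2
Click 3 (0,2) count=0: revealed 15 new [(0,0) (0,1) (0,2) (0,3) (0,4) (1,1) (1,2) (1,3) (1,4) (2,1) (2,2) (2,3) (2,4) (3,3) (3,4)] -> total=17
Click 4 (3,4) count=2: revealed 0 new [(none)] -> total=17

Answer: #####
#####
.####
...##
#....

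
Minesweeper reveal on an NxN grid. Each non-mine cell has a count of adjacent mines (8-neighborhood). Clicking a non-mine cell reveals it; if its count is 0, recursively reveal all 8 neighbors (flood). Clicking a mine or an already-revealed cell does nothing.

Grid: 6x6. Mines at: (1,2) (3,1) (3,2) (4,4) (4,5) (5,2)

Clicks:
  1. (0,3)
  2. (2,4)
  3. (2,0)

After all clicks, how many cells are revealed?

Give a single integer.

Answer: 13

Derivation:
Click 1 (0,3) count=1: revealed 1 new [(0,3)] -> total=1
Click 2 (2,4) count=0: revealed 11 new [(0,4) (0,5) (1,3) (1,4) (1,5) (2,3) (2,4) (2,5) (3,3) (3,4) (3,5)] -> total=12
Click 3 (2,0) count=1: revealed 1 new [(2,0)] -> total=13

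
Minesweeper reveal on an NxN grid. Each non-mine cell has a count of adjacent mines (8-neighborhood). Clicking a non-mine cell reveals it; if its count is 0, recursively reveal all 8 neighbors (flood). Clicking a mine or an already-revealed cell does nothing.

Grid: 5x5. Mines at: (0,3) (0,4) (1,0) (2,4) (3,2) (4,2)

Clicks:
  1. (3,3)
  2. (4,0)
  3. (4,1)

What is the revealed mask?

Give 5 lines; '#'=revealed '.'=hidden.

Click 1 (3,3) count=3: revealed 1 new [(3,3)] -> total=1
Click 2 (4,0) count=0: revealed 6 new [(2,0) (2,1) (3,0) (3,1) (4,0) (4,1)] -> total=7
Click 3 (4,1) count=2: revealed 0 new [(none)] -> total=7

Answer: .....
.....
##...
##.#.
##...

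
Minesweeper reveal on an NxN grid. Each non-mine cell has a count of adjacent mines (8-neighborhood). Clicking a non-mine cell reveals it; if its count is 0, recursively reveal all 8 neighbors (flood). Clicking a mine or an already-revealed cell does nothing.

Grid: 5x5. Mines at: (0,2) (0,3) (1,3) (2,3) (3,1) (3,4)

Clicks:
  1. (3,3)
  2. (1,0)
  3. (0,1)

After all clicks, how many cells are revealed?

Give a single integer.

Click 1 (3,3) count=2: revealed 1 new [(3,3)] -> total=1
Click 2 (1,0) count=0: revealed 6 new [(0,0) (0,1) (1,0) (1,1) (2,0) (2,1)] -> total=7
Click 3 (0,1) count=1: revealed 0 new [(none)] -> total=7

Answer: 7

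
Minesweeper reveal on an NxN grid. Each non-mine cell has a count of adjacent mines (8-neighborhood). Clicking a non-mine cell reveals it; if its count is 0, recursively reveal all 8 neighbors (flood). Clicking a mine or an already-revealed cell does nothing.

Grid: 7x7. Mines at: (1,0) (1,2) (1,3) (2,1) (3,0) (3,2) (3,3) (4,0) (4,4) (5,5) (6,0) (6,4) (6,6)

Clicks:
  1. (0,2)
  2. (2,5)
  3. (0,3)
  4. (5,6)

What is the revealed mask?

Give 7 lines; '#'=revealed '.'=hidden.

Click 1 (0,2) count=2: revealed 1 new [(0,2)] -> total=1
Click 2 (2,5) count=0: revealed 14 new [(0,4) (0,5) (0,6) (1,4) (1,5) (1,6) (2,4) (2,5) (2,6) (3,4) (3,5) (3,6) (4,5) (4,6)] -> total=15
Click 3 (0,3) count=2: revealed 1 new [(0,3)] -> total=16
Click 4 (5,6) count=2: revealed 1 new [(5,6)] -> total=17

Answer: ..#####
....###
....###
....###
.....##
......#
.......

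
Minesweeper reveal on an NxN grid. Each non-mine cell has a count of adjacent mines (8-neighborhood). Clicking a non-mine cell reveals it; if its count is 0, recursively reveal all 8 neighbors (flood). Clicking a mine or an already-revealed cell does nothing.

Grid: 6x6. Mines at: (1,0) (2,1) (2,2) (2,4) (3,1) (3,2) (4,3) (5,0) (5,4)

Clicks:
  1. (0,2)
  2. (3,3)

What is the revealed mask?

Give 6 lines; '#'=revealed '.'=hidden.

Answer: .#####
.#####
......
...#..
......
......

Derivation:
Click 1 (0,2) count=0: revealed 10 new [(0,1) (0,2) (0,3) (0,4) (0,5) (1,1) (1,2) (1,3) (1,4) (1,5)] -> total=10
Click 2 (3,3) count=4: revealed 1 new [(3,3)] -> total=11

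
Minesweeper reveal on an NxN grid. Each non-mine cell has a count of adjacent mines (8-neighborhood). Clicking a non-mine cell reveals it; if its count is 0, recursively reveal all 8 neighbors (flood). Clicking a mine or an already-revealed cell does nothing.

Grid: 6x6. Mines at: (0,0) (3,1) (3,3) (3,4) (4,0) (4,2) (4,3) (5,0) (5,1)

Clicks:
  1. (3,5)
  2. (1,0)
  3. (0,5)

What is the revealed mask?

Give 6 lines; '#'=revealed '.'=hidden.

Click 1 (3,5) count=1: revealed 1 new [(3,5)] -> total=1
Click 2 (1,0) count=1: revealed 1 new [(1,0)] -> total=2
Click 3 (0,5) count=0: revealed 15 new [(0,1) (0,2) (0,3) (0,4) (0,5) (1,1) (1,2) (1,3) (1,4) (1,5) (2,1) (2,2) (2,3) (2,4) (2,5)] -> total=17

Answer: .#####
######
.#####
.....#
......
......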